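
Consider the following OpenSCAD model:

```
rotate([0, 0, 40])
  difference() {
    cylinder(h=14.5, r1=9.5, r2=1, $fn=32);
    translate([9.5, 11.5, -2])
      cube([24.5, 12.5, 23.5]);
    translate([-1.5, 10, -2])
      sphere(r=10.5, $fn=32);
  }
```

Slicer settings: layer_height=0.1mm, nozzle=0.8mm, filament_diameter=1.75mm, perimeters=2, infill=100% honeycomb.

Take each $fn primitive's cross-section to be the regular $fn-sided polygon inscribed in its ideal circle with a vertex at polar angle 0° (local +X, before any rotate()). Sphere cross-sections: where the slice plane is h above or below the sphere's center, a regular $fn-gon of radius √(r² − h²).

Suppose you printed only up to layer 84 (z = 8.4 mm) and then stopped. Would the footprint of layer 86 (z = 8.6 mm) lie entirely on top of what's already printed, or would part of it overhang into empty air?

Compare the two slices. At z = 8.4: the cone: at t=0.579 of its height the radius interpolates to r₁+(r₂−r₁)t = 4.576, giving a regular 32-gon of that circumradius (area = (32/2)·4.576²·sin(360°/32) = 65.36 mm²); the cube at (9.5, 11.5) (footprint 24.5×12.5) is included at this height (area 306.25 mm²); the sphere at (-1.5, 10): section is a regular 32-gon, circumradius = √(r²−h²) = √(10.5²−10.4²) = 1.446 (area = (32/2)·1.446²·sin(360°/32) = 6.52 mm²); After the difference (first − rest): starting from the cone (65.36 mm²), the 24.5×12.5 cube at (9.5, 11.5) misses the remaining region (no effect); the r=10.5 sphere at (-1.5, 10) misses the remaining region (no effect) — area = 65.36 mm²; (whole slice rotated 40° about Z — lengths, areas and connectivity unchanged). At z = 8.6: the cone (r1=9.5→r2=1) has section circumradius 4.459 here — a regular 32-gon (area = (32/2)·4.459²·sin(360°/32) = 62.05 mm²); the cube at (9.5, 11.5) (footprint 24.5×12.5) is included at this height (area 306.25 mm²); the sphere at (-1.5, 10) is absent (|z−center|=10.600 > r=10.5); Subtracting the remaining from the first: starting from the cone (62.05 mm²), the 24.5×12.5 cube at (9.5, 11.5) misses the remaining region (no effect) — area = 62.05 mm²; (rotated 40° about Z; rotation is an isometry so areas/perimeters/island counts are preserved). Checking containment: the cross-section at z = 8.6 is a subset of the cross-section at z = 8.4.

entirely on top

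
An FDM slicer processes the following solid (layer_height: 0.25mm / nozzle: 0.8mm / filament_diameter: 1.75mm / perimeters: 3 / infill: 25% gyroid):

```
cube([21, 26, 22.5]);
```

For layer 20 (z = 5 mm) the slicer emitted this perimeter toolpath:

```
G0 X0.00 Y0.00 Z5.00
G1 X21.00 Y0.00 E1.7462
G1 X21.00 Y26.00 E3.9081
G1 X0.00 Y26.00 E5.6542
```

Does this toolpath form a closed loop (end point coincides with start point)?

Start point (G0): (0.00, 0.00). End point (last G1): the path does not return to the start — open.

no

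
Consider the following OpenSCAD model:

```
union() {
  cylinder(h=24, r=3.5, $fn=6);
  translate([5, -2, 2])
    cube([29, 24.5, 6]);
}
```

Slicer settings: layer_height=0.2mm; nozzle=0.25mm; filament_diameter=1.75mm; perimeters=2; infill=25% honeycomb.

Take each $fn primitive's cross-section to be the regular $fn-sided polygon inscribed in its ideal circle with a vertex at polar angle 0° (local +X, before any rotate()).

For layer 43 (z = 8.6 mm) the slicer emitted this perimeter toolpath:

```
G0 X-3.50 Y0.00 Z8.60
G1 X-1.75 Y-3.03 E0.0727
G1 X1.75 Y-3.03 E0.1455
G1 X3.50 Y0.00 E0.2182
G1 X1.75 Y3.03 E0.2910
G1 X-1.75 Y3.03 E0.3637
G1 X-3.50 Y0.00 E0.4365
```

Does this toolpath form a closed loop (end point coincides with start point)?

Start point (G0): (-3.50, 0.00). End point (last G1): the path returns to the start — closed.

yes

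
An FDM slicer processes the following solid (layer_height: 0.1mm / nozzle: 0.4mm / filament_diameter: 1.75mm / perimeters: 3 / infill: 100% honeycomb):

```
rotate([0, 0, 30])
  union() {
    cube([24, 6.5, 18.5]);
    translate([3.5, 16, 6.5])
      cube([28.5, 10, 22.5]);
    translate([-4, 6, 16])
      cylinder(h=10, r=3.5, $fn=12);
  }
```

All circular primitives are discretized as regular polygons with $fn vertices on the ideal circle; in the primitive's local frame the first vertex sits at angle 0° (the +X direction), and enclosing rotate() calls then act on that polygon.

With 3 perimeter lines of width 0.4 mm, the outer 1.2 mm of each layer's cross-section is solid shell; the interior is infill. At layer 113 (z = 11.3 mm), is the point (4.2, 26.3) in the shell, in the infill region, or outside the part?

infill

At z = 11.3 mm: the cube is present — its section is the full 24×6.5 rectangle; the cube at (3.5, 16) is present — its section is the full 28.5×10 rectangle; the cylinder at (-4, 6) is absent (z outside [16, 26]); Taking the union: the 2 present regions are separate (no shared area or edge), so areas and boundary lengths simply add and each stays a separate island — 2 connected regions; (rotated 30° about Z; rotation is an isometry so areas/perimeters/island counts are preserved). Overall, the cross-section has 2 separate islands. Undo the 30° rotation: the query point maps to (16.787, 20.676) in the un-rotated model frame. The nearest boundary edge runs (32.00, 16.00)→(3.50, 16.00); distance from the point to it = 4.68 mm. (Shell/infill is judged within the island containing the point — the largest one.) The point is inside the cross-section and 4.68 mm from the nearest boundary — more than the 1.2 mm shell width (3 × 0.4), so it's in the infill interior.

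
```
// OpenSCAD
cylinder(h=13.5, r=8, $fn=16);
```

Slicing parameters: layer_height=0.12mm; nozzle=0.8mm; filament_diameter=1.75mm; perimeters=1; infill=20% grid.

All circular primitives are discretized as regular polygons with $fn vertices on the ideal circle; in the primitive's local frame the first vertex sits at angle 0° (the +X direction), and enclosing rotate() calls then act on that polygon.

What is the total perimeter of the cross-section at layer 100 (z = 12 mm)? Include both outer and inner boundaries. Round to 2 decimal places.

49.94 mm

At z = 12 mm: the r=8 cylinder contributes a regular 16-gon of circumradius 8 (perimeter = 2·16·8.000·sin(180°/16) = 49.94 mm). Overall, the cross-section is a single solid region. Total boundary length (outer) = 49.94 mm.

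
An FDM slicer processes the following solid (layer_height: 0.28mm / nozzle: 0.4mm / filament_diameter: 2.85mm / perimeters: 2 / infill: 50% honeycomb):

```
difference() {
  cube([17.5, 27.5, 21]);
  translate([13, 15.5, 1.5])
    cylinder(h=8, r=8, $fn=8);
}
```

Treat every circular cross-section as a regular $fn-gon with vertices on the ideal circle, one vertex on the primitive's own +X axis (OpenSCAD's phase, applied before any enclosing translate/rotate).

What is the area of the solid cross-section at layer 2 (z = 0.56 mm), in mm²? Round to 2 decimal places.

481.25 mm²

At z = 0.56 mm: the 17.5×27.5 cube contributes its full rectangle (area 481.25 mm²); the cylinder at (13, 15.5) does not reach this height (z outside [1.5, 9.5]); Taking the first minus the rest: none of the subtracted shapes is present at this height, so the 17.5×27.5 cube is unchanged — area = 481.25 mm². Overall, the cross-section is a single solid region. Net area = 481.25 mm².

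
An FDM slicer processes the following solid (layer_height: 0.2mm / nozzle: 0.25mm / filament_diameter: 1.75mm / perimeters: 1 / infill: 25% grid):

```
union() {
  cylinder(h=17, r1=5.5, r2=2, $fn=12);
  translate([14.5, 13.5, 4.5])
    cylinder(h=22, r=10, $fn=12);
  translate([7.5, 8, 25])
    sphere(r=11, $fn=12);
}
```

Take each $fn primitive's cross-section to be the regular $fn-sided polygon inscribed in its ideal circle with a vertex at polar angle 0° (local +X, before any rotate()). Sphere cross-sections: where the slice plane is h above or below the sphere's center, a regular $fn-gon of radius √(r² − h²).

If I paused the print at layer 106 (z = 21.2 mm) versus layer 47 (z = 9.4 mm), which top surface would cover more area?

Layer 106 (z = 21.2): the cone is absent (z outside [0, 17]); the r=10 cylinder at (14.5, 13.5) gives a regular 12-gon of circumradius 10 (constant along its height) (area = (12/2)·10.000²·sin(360°/12) = 300.00 mm²); the r=11 sphere at (7.5, 8) contributes a regular 12-gon of circumradius √(11²−3.8²) = 10.323 (area = (12/2)·10.323²·sin(360°/12) = 319.68 mm²); Combining (union): the regions partially overlap — summed areas 619.68 mm² minus the doubly-counted overlap 138.94 mm² gives 480.74 mm² — area = 480.74 mm². So its area = 480.74 mm². Layer 47 (z = 9.4): the cone: at t=0.553 of its height the radius interpolates to r₁+(r₂−r₁)t = 3.565, giving a regular 12-gon of that circumradius (area = (12/2)·3.565²·sin(360°/12) = 38.12 mm²); the cylinder at (14.5, 13.5): section is a regular 12-gon, circumradius r=10 (area = (12/2)·10.000²·sin(360°/12) = 300.00 mm²); the sphere at (7.5, 8) does not reach this height (|z−center|=15.600 > r=11); Combining (union): the 2 present regions are separate (no shared area or edge), so areas and boundary lengths simply add and each stays a separate island — area = 338.12 mm². So its area = 338.12 mm². Layer 106 is larger (480.74 vs 338.12 mm²).

layer 106 (z = 21.2 mm)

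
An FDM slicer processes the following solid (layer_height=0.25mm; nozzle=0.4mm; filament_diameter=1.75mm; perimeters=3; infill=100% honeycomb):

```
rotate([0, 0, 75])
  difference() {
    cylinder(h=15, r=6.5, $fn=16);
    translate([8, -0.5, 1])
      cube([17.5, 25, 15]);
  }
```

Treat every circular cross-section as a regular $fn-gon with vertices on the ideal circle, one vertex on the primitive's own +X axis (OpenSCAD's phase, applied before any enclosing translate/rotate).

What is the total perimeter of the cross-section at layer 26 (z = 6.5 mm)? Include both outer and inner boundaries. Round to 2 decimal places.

40.58 mm

At z = 6.5 mm: the r=6.5 cylinder gives a regular 16-gon of circumradius 6.5 (constant along its height) (perimeter = 2·16·6.500·sin(180°/16) = 40.58 mm); the cube at (8, -0.5) (footprint 17.5×25) is included at this height (perimeter 85.00 mm); Taking the first minus the rest: starting from the r=6.5 cylinder, the 17.5×25 cube at (8, -0.5) misses the remaining region (no effect) — boundary = 40.58 mm; (whole slice rotated 75° about Z — lengths, areas and connectivity unchanged). Overall, the cross-section is a single solid region. Total boundary length (outer) = 40.58 mm.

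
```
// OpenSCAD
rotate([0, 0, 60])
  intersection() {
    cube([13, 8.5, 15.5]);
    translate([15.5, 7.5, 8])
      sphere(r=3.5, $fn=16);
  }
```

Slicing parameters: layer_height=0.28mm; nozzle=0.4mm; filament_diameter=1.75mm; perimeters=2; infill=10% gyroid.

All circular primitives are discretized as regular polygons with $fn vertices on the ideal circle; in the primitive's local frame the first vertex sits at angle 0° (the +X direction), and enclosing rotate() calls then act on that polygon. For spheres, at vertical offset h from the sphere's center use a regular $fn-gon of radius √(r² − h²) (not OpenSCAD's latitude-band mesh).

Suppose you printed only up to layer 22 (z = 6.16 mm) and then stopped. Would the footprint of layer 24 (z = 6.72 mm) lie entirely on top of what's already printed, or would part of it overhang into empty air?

Compare the two slices. At z = 6.16: the cube is present — its section is the full 13×8.5 rectangle (area 110.50 mm²); the sphere at (15.5, 7.5): section is a regular 16-gon, circumradius = √(r²−h²) = √(3.5²−1.84²) = 2.977 (area = (16/2)·2.977²·sin(360°/16) = 27.14 mm²); Taking the intersection: the r=3.5 sphere at (15.5, 7.5) partially overlaps the 13×8.5 cube; clipping to the common part keeps 0.84 mm² — area = 0.84 mm²; (whole slice rotated 60° about Z — lengths, areas and connectivity unchanged). At z = 6.72: the cube is present — its section is the full 13×8.5 rectangle (area 110.50 mm²); the sphere at (15.5, 7.5): section is a regular 16-gon, circumradius = √(r²−h²) = √(3.5²−1.28²) = 3.258 (area = (16/2)·3.258²·sin(360°/16) = 32.49 mm²); Taking the intersection: the r=3.5 sphere at (15.5, 7.5) partially overlaps the 13×8.5 cube; clipping to the common part keeps 1.64 mm² — area = 1.64 mm²; (whole slice rotated 60° about Z — lengths, areas and connectivity unchanged). Checking containment: at z = 6.72 the cross-section extends beyond the z = 6.16 cross-section by about 0.80 mm².

part overhangs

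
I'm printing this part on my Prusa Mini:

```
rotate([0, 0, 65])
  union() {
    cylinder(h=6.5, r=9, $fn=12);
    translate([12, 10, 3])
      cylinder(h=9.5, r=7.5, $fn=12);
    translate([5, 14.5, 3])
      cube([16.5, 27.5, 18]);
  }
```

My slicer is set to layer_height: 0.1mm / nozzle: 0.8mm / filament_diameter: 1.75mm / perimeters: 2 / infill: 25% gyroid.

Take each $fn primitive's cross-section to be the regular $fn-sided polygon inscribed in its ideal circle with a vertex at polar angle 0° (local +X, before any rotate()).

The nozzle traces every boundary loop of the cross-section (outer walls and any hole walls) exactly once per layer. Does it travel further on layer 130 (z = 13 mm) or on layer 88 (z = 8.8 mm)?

layer 88 (z = 8.8 mm)

Layer 130 (z = 13): the cylinder does not reach this height (z outside [0, 6.5]); the cylinder at (12, 10) does not reach this height (z outside [3, 12.5]); the cube at (5, 14.5) is present — its section is the full 16.5×27.5 rectangle (perimeter 88.00 mm); Taking the union: only the 16.5×27.5 cube at (5, 14.5) is present, so the union is just that shape — boundary = 88.00 mm; (rotated 65° about Z; rotation is an isometry so areas/perimeters/island counts are preserved). So its perimeter = 88.00 mm. Layer 88 (z = 8.8): the cylinder is not intersected at this z (z outside [0, 6.5]); the r=7.5 cylinder at (12, 10) gives a regular 12-gon of circumradius 7.5 (constant along its height) (perimeter = 2·12·7.500·sin(180°/12) = 46.59 mm); the cube at (5, 14.5) is present — its section is the full 16.5×27.5 rectangle (perimeter 88.00 mm); Merging all regions: the regions partially overlap (shared area 22.71 mm²), so the edge portions inside another operand are dropped and the merged outline is re-measured after clipping — boundary = 109.69 mm; (rotated 65° about Z; rotation is an isometry so areas/perimeters/island counts are preserved). So its perimeter = 109.69 mm. Layer 88 is larger (109.69 vs 88.00 mm).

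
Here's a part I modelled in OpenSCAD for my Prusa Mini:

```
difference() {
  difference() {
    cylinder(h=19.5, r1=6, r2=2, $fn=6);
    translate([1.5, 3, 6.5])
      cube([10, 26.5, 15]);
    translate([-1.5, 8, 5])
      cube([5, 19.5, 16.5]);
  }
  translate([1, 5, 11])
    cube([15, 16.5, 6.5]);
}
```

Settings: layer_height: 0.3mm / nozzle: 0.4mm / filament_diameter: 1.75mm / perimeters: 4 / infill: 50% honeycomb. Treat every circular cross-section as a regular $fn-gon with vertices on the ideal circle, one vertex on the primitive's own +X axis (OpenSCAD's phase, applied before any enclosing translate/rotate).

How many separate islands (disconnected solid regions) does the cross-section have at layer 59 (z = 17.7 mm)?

At z = 17.7 mm: the cone (r1=6→r2=2) has section circumradius 2.369 here — a regular 6-gon; the cube at (1.5, 3) is present — its section is the full 10×26.5 rectangle; the 5×19.5 cube at (-1.5, 8) contributes its full rectangle; Taking the first minus the rest: starting from the cone, the 10×26.5 cube at (1.5, 3) misses the remaining region (no effect); the 5×19.5 cube at (-1.5, 8) misses the remaining region (no effect) — 1 connected region; the cube at (1, 5) does not reach this height (z outside [11, 17.5]); Taking the first minus the rest: none of the subtracted shapes is present at this height, so that combined region is unchanged — 1 connected region. Overall, the cross-section is a single solid region. Island count = 1.

1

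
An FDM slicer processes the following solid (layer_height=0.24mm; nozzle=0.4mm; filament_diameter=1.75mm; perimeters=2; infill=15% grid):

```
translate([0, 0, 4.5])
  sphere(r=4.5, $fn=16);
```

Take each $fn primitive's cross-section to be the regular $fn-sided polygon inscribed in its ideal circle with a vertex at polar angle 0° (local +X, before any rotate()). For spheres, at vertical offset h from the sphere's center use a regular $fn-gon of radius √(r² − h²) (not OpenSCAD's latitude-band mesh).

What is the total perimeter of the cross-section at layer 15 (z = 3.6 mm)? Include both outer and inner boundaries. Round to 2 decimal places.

At z = 3.6 mm: the r=4.5 sphere slices to a regular 16-gon of circumradius 4.409 (√(r²−h²) with h=0.9 from center) (perimeter = 2·16·4.409·sin(180°/16) = 27.53 mm). Overall, the cross-section is a single solid region. Total boundary length (outer) = 27.53 mm.

27.53 mm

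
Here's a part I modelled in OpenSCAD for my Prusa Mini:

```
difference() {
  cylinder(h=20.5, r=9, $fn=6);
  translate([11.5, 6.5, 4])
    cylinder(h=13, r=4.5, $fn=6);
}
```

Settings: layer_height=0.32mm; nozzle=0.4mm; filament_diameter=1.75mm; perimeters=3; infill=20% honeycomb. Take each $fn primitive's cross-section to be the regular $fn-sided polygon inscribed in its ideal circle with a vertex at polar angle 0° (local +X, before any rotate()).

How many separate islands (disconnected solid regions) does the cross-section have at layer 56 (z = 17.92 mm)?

At z = 17.92 mm: the r=9 cylinder contributes a regular 6-gon of circumradius 9; the cylinder at (11.5, 6.5) is absent (z outside [4, 17]); Taking the first minus the rest: none of the subtracted shapes is present at this height, so the r=9 cylinder is unchanged — 1 connected region. Overall, the cross-section is a single solid region. Island count = 1.

1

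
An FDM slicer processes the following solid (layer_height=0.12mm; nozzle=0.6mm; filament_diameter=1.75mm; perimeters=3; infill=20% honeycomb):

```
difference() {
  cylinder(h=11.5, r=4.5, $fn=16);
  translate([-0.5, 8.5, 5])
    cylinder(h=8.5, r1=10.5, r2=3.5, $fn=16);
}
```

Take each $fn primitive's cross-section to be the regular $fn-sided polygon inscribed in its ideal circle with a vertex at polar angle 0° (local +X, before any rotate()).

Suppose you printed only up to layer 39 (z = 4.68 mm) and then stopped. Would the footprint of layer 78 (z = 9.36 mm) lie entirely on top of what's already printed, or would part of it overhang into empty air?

entirely on top

Compare the two slices. At z = 4.68: the cylinder: section is a regular 16-gon, circumradius r=4.5 (area = (16/2)·4.500²·sin(360°/16) = 61.99 mm²); the cone at (-0.5, 8.5) does not reach this height (z outside [5, 13.5]); Subtracting the remaining from the first: none of the subtracted shapes is present at this height, so the r=4.5 cylinder is unchanged — area = 61.99 mm². At z = 9.36: the r=4.5 cylinder contributes a regular 16-gon of circumradius 4.5 (area = (16/2)·4.500²·sin(360°/16) = 61.99 mm²); the cone at (-0.5, 8.5): at t=0.513 of its height the radius interpolates to r₁+(r₂−r₁)t = 6.909, giving a regular 16-gon of that circumradius (area = (16/2)·6.909²·sin(360°/16) = 146.15 mm²); Taking the first minus the rest: starting from the r=4.5 cylinder (61.99 mm²), the cone at (-0.5, 8.5) partially overlaps it — only the 13.47 mm² overlap (of its 146.15 mm²) is removed, clipping the outline — area = 48.53 mm². Checking containment: the cross-section at z = 9.36 is a subset of the cross-section at z = 4.68.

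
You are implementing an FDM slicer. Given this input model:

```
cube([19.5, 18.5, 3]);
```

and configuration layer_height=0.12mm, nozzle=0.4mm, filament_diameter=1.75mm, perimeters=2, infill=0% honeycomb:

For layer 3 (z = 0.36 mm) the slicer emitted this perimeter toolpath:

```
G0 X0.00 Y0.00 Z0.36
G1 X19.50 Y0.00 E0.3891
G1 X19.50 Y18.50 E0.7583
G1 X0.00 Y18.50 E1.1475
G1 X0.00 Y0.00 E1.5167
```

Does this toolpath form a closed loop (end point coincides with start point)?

Start point (G0): (0.00, 0.00). End point (last G1): the path returns to the start — closed.

yes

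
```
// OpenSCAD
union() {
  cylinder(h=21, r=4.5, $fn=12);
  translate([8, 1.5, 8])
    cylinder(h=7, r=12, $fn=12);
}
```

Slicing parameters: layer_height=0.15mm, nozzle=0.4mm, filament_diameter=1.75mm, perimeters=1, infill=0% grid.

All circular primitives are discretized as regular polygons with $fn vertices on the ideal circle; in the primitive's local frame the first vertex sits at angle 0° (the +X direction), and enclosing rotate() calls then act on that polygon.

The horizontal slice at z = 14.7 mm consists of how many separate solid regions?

1

At z = 14.7 mm: the r=4.5 cylinder contributes a regular 12-gon of circumradius 4.5; the r=12 cylinder at (8, 1.5) gives a regular 12-gon of circumradius 12 (constant along its height); Combining (union): the regions partially overlap (shared area 57.33 mm²), so overlapping operands fuse into one piece — 1 connected region. The result has 1 disconnected region.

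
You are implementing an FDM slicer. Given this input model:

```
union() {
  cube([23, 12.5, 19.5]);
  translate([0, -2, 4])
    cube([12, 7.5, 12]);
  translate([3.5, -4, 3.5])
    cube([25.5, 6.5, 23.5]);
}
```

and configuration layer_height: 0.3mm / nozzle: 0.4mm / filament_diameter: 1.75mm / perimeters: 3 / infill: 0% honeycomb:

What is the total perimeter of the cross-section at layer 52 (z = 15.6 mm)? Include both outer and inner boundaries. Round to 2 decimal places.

At z = 15.6 mm: the 23×12.5 cube contributes its full rectangle (perimeter 71.00 mm); the 12×7.5 cube at (0, -2) contributes its full rectangle (perimeter 39.00 mm); the cube at (3.5, -4) is present — its section is the full 25.5×6.5 rectangle (perimeter 64.00 mm); Taking the union: the regions partially overlap (shared area 131.75 mm²), so the edge portions inside another operand are dropped and the merged outline is re-measured after clipping — boundary = 91.00 mm. Overall, the cross-section is a single solid region. Total boundary length (outer) = 91.00 mm.

91.00 mm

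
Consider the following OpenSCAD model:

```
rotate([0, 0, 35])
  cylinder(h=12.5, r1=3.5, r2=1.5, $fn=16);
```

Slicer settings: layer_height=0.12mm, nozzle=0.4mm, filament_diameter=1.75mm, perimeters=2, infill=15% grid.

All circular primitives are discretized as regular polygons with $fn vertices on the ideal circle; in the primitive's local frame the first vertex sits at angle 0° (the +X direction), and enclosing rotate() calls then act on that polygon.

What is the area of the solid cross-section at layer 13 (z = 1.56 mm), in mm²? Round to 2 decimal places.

32.34 mm²

At z = 1.56 mm: the cone contributes a regular 16-gon of circumradius 3.250 (interpolated between r1=3.5 and r2=1.5 at t=0.125) (area = (16/2)·3.250²·sin(360°/16) = 32.34 mm²); (whole slice rotated 35° about Z — lengths, areas and connectivity unchanged). Overall, the cross-section is a single solid region. Net area = 32.34 mm².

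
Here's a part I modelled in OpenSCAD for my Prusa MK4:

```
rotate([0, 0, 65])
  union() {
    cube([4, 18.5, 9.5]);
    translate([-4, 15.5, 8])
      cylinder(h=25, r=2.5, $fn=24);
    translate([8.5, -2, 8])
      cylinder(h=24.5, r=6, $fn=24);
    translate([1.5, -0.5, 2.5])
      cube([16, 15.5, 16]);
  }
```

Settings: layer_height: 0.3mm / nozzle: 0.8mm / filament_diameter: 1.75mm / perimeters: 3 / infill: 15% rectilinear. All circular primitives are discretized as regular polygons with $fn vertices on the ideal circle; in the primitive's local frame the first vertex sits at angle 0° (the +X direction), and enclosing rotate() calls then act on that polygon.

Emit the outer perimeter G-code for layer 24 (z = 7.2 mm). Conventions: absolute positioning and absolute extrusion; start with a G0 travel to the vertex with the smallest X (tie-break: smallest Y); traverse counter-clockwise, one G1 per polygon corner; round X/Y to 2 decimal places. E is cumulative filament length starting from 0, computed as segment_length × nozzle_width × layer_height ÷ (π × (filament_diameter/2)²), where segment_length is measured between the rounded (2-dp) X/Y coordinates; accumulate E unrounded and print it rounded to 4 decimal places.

At z = 7.2 mm: the cube (footprint 4×18.5) is included at this height; the cylinder at (-4, 15.5) is not intersected at this z (z outside [8, 33]); the cylinder at (8.5, -2) is absent (z outside [8, 32.5]); the cube at (1.5, -0.5) is present — its section is the full 16×15.5 rectangle; Taking the union: the regions partially overlap (shared area 37.50 mm²), so overlapping operands fuse into one piece — 1 connected region; (whole slice rotated 65° about Z — lengths, areas and connectivity unchanged). The outline is a single polygon with 8 vertices. Extrusion per mm of travel: 0.8 × 0.3 / (π × 0.875²) = 0.099780. Accumulating E over each segment gives final E = 7.2853.

G0 X-16.77 Y7.82 Z7.20
G1 X0.00 Y0.00 E1.8463
G1 X0.63 Y1.36 E1.9959
G1 X1.09 Y1.15 E2.0463
G1 X7.85 Y15.65 E3.6426
G1 X-6.20 Y22.20 E5.1894
G1 X-11.90 Y9.96 E6.5367
G1 X-15.08 Y11.44 E6.8866
G1 X-16.77 Y7.82 E7.2853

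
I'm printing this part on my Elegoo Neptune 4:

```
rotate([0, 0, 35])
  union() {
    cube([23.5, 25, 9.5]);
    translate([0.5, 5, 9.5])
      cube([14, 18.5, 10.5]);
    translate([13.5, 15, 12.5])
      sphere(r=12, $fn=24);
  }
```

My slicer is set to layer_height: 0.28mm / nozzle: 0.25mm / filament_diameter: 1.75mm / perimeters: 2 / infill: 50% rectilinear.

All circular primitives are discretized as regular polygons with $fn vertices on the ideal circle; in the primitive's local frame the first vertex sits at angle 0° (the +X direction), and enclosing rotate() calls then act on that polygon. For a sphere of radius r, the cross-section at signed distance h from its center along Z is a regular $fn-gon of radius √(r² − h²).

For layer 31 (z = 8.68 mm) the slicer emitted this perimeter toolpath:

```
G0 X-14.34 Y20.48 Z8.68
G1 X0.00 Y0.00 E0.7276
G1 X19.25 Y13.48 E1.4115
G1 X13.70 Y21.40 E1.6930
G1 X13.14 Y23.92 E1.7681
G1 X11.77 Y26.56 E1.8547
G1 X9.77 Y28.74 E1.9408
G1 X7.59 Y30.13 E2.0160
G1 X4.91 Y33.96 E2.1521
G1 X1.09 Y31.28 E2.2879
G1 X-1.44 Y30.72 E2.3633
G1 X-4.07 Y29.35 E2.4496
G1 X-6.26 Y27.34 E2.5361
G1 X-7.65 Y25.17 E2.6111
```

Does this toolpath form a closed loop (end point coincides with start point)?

Start point (G0): (-14.34, 20.48). End point (last G1): the path does not return to the start — open.

no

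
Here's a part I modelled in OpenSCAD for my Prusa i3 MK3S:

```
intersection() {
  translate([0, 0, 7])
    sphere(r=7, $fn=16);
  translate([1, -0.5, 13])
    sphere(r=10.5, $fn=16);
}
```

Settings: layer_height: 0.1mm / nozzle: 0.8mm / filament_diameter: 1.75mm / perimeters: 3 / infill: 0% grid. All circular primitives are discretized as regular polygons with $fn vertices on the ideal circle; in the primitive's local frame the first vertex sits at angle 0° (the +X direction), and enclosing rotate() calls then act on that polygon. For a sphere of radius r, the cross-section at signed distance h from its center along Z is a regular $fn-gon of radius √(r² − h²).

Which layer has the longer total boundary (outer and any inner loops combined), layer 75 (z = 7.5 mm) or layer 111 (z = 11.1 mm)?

Layer 75 (z = 7.5): the sphere: section is a regular 16-gon, circumradius = √(r²−h²) = √(7²−0.5²) = 6.982 (perimeter = 2·16·6.982·sin(180°/16) = 43.59 mm); the r=10.5 sphere at (1, -0.5) contributes a regular 16-gon of circumradius √(10.5²−5.5²) = 8.944 (perimeter = 2·16·8.944·sin(180°/16) = 55.84 mm); Taking the intersection: the r=7 sphere lies inside the r=10.5 sphere at (1, -0.5), so it is kept whole — boundary = 43.59 mm. So its perimeter = 43.59 mm. Layer 111 (z = 11.1): the r=7 sphere contributes a regular 16-gon of circumradius √(7²−4.1²) = 5.674 (perimeter = 2·16·5.674·sin(180°/16) = 35.42 mm); the r=10.5 sphere at (1, -0.5) slices to a regular 16-gon of circumradius 10.327 (√(r²−h²) with h=1.9 from center) (perimeter = 2·16·10.327·sin(180°/16) = 64.47 mm); After intersecting: the r=7 sphere lies inside the r=10.5 sphere at (1, -0.5), so it is kept whole — boundary = 35.42 mm. So its perimeter = 35.42 mm. Layer 75 is larger (43.59 vs 35.42 mm).

layer 75 (z = 7.5 mm)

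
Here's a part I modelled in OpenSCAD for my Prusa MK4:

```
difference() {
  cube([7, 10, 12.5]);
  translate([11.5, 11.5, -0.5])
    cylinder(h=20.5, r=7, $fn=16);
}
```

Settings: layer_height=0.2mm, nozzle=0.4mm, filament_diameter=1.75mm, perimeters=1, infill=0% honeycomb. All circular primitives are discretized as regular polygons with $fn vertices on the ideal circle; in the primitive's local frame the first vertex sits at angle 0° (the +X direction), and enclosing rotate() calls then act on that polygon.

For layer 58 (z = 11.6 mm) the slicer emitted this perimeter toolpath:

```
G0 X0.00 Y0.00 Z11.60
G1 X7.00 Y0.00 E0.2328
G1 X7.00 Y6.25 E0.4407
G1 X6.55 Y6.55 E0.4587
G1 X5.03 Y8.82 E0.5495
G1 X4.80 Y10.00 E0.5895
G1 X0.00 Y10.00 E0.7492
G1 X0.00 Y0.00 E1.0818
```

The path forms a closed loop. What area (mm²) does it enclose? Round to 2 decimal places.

64.73 mm²

Apply the shoelace formula to the sequence of (X, Y) vertices; enclosed area = 64.73 mm².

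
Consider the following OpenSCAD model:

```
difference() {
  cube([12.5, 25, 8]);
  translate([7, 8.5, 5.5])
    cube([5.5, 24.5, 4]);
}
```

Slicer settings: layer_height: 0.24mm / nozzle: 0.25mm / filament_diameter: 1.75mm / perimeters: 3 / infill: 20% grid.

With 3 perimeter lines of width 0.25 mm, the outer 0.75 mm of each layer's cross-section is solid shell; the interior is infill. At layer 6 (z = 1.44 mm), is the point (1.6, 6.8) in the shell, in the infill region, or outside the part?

At z = 1.44 mm: the cube is present — its section is the full 12.5×25 rectangle; the cube at (7, 8.5) is absent (z outside [5.5, 9.5]); Subtracting the remaining from the first: none of the subtracted shapes is present at this height, so the 12.5×25 cube is unchanged — 1 connected region. Overall, the cross-section is a single solid region. The nearest boundary edge runs (0.00, 25.00)→(0.00, 0.00); distance from the point to it = 1.60 mm. The point is inside the cross-section and 1.60 mm from the nearest boundary — more than the 0.75 mm shell width (3 × 0.25), so it's in the infill interior.

infill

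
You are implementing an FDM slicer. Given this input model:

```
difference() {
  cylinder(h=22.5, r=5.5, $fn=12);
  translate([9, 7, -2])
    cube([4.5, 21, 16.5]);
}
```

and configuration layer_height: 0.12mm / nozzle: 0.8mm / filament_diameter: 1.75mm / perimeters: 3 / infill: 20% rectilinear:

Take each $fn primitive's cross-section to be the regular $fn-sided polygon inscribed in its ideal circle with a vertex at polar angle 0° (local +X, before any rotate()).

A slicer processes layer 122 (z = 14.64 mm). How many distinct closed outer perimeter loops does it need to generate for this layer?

1

At z = 14.64 mm: the r=5.5 cylinder gives a regular 12-gon of circumradius 5.5 (constant along its height); the cube at (9, 7) does not reach this height (z outside [-2, 14.5]); Taking the first minus the rest: none of the subtracted shapes is present at this height, so the r=5.5 cylinder is unchanged — 1 connected region. The result has 1 disconnected region.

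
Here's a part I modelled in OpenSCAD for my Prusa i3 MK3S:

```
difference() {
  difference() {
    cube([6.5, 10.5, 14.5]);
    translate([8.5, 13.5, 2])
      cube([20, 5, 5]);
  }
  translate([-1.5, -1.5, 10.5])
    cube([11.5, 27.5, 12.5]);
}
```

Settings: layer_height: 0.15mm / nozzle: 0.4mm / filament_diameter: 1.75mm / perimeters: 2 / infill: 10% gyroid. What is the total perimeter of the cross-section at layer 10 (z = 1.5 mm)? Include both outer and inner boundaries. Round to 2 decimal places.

At z = 1.5 mm: the cube (footprint 6.5×10.5) is included at this height (perimeter 34.00 mm); the cube at (8.5, 13.5) does not reach this height (z outside [2, 7]); Taking the first minus the rest: none of the subtracted shapes is present at this height, so the 6.5×10.5 cube is unchanged — boundary = 34.00 mm; the cube at (-1.5, -1.5) is not intersected at this z (z outside [10.5, 23]); Subtracting the remaining from the first: none of the subtracted shapes is present at this height, so the result so far is unchanged — boundary = 34.00 mm. Overall, the cross-section is a single solid region. Total boundary length (outer) = 34.00 mm.

34.00 mm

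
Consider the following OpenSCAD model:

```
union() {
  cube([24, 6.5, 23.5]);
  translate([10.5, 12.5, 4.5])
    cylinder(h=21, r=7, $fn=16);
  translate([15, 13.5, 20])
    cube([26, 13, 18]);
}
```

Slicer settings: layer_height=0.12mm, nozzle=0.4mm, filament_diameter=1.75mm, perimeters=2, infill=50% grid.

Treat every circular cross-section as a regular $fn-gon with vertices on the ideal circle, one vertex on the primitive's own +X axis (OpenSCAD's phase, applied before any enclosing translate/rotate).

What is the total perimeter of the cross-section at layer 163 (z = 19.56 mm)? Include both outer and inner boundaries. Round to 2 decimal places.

At z = 19.56 mm: the cube (footprint 24×6.5) is included at this height (perimeter 61.00 mm); the r=7 cylinder at (10.5, 12.5) contributes a regular 16-gon of circumradius 7 (perimeter = 2·16·7.000·sin(180°/16) = 43.70 mm); the cube at (15, 13.5) does not reach this height (z outside [20, 38]); Taking the union: the regions partially overlap (shared area 4.26 mm²), so the edge portions inside another operand are dropped and the merged outline is re-measured after clipping — boundary = 90.80 mm. Overall, the cross-section is a single solid region. Total boundary length (outer) = 90.80 mm.

90.80 mm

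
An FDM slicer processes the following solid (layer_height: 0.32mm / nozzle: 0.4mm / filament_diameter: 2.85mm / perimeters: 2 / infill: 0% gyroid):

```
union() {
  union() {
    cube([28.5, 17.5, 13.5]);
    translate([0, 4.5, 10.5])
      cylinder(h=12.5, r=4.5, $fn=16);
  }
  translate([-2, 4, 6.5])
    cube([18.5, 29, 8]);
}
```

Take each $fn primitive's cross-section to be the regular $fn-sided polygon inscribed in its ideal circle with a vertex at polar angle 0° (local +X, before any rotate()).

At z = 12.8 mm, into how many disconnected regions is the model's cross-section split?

At z = 12.8 mm: the cube (footprint 28.5×17.5) is included at this height; the r=4.5 cylinder at (0, 4.5) gives a regular 16-gon of circumradius 4.5 (constant along its height); Combining (union): the regions partially overlap (shared area 31.00 mm²), so overlapping operands fuse into one piece — 1 connected region; the 18.5×29 cube at (-2, 4) contributes its full rectangle; Merging all regions: the regions partially overlap (shared area 232.33 mm²), so overlapping operands fuse into one piece — 1 connected region. The result has 1 disconnected region.

1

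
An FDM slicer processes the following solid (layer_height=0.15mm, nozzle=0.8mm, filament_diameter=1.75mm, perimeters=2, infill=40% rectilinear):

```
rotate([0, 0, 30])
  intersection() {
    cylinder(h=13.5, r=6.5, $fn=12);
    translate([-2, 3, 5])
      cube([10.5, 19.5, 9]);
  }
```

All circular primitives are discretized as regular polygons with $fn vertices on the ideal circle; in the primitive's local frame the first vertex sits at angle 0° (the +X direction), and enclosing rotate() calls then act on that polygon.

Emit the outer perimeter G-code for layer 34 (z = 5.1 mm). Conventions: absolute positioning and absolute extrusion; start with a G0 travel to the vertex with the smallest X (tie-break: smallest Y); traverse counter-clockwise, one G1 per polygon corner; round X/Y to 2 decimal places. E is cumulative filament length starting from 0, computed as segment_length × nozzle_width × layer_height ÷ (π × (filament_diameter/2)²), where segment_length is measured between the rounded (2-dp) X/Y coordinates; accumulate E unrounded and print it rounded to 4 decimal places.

G0 X-4.71 Y4.17 Z5.10
G1 X-3.23 Y1.60 E0.1480
G1 X3.43 Y5.45 E0.5318
G1 X3.25 Y5.63 E0.5445
G1 X0.00 Y6.50 E0.7123
G1 X-3.25 Y5.63 E0.8802
G1 X-4.71 Y4.17 E0.9832

At z = 5.1 mm: the cylinder: section is a regular 12-gon, circumradius r=6.5; the cube at (-2, 3) (footprint 10.5×19.5) is included at this height; Taking the intersection: the 10.5×19.5 cube at (-2, 3) partially overlaps the r=6.5 cylinder; clipping to the common part keeps 19.86 mm² — 1 connected region; (rotated 30° about Z; rotation is an isometry so areas/perimeters/island counts are preserved). The outline is a single polygon with 6 vertices. Extrusion per mm of travel: 0.8 × 0.15 / (π × 0.875²) = 0.049890. Accumulating E over each segment gives final E = 0.9832.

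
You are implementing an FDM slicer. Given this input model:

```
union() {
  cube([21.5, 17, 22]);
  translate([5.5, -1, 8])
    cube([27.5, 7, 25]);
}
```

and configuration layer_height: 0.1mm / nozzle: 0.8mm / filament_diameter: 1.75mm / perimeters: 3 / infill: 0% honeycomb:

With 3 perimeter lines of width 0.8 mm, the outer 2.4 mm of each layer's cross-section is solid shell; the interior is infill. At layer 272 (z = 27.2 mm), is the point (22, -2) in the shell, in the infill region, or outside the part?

At z = 27.2 mm: the cube is absent (z outside [0, 22]); the cube at (5.5, -1) (footprint 27.5×7) is included at this height; Merging all regions: only the 27.5×7 cube at (5.5, -1) is present, so the union is just that shape — 1 connected region. Overall, the cross-section is a single solid region. The nearest boundary edge runs (5.50, -1.00)→(33.00, -1.00); distance from the point to it = 1.00 mm. The point is not inside any of the regions above, so it lies outside the cross-section (1.00 mm from the nearest boundary).

outside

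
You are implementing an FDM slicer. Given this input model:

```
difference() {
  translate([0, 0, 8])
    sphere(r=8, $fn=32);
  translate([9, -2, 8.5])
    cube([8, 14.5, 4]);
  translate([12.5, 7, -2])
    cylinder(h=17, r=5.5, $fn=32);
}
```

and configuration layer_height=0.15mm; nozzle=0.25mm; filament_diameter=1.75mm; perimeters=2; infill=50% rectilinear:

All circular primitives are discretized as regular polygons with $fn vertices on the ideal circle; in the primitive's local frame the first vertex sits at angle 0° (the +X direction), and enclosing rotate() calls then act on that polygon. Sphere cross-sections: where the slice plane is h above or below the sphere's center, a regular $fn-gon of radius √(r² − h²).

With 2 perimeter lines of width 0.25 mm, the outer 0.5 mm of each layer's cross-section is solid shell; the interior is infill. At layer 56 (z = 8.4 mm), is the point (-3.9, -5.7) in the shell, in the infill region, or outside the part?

infill

At z = 8.4 mm: the r=8 sphere contributes a regular 32-gon of circumradius √(8²−0.4²) = 7.990; the cube at (9, -2) does not reach this height (z outside [8.5, 12.5]); the r=5.5 cylinder at (12.5, 7) contributes a regular 32-gon of circumradius 5.5; After the difference (first − rest): starting from the r=8 sphere, the r=5.5 cylinder at (12.5, 7) misses the remaining region (no effect) — 1 connected region. Overall, the cross-section is a single solid region. The nearest boundary edge runs (-4.44, -6.64)→(-5.65, -5.65); distance from the point to it = 1.07 mm. The point is inside the cross-section and 1.07 mm from the nearest boundary — more than the 0.5 mm shell width (2 × 0.25), so it's in the infill interior.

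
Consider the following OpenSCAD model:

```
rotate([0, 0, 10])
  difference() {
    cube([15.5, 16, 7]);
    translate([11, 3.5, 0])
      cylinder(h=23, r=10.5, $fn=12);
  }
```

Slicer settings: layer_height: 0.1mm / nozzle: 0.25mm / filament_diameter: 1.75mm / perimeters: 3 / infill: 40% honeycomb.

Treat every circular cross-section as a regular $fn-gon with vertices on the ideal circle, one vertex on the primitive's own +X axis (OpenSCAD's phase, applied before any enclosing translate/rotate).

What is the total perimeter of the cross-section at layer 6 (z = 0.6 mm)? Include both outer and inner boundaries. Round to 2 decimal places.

At z = 0.6 mm: the cube is present — its section is the full 15.5×16 rectangle (perimeter 63.00 mm); the r=10.5 cylinder at (11, 3.5) contributes a regular 12-gon of circumradius 10.5 (perimeter = 2·12·10.500·sin(180°/12) = 65.22 mm); Taking the first minus the rest: starting from the 15.5×16 cube, the r=10.5 cylinder at (11, 3.5) partially overlaps it — only the 178.08 mm² overlap (of its 330.75 mm²) is removed, clipping the outline — boundary = 60.73 mm; (whole slice rotated 10° about Z — lengths, areas and connectivity unchanged). Overall, the cross-section is a single solid region. Total boundary length (outer) = 60.73 mm.

60.73 mm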